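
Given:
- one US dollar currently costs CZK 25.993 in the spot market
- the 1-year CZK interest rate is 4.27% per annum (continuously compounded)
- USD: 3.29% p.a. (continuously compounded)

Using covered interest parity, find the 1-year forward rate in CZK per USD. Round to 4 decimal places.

T = 1 year.
CZK accumulates by e^(0.0427×1) = 1.04362476.
Growth of 1 USD over T: e^(0.0329×1) = 1.03344719.
CIP: F = S · (grow CZK)/(grow USD) = 25.993 × 1.04362476/1.03344719 = 26.248984 CZK per USD.

26.2490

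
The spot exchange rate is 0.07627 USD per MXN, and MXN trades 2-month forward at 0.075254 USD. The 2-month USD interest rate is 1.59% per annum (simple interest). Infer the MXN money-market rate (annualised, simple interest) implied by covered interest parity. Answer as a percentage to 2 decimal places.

T = 2/12 years.
CIP gives F = S · g_USD/g_MXN, so g_USD/g_MXN = 0.075254/0.07627 = 0.9866789.
USD growth factor: 1 + 0.0159×2/12 = 1.002650.
Hence g_MXN = 1.0161867.
(1.0161867 − 1)/T = 0.097120, i.e. 9.71%.

9.71%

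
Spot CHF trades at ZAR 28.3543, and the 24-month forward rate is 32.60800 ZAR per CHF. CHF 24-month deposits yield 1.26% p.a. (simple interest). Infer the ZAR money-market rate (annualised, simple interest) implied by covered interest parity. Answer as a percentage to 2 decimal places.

8.95%

T = 2 years.
By CIP, F/S equals the ZAR-to-CHF growth ratio: 32.608/28.3543 = 1.1500196.
CHF growth factor: 1 + 0.0126×2 = 1.025200.
That pins the ZAR growth at 1.1790001.
r = (1.1790001 − 1)/2 = 0.089500 → 8.95%.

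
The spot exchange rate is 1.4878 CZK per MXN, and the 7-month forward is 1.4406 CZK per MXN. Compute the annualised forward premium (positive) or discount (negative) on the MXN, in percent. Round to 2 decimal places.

-5.44%

T = 7/12 years.
(F − S)/S = (1.4406 − 1.4878)/1.4878 = -0.0317247.
×(1/T) gives -5.44% p.a.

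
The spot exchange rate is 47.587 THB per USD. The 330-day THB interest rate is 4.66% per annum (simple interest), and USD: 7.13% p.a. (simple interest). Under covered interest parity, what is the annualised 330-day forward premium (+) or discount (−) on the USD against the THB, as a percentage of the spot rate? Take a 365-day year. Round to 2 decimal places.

T = 330/365 years.
No-arbitrage forward: 47.587 × 1.0421315 / 1.064463 = 46.588666 THB/USD.
Annualised premium = (F − S)/S × (1/T) = (46.588666 − 47.587)/47.587 ÷ (330/365) = -2.32%.

-2.32%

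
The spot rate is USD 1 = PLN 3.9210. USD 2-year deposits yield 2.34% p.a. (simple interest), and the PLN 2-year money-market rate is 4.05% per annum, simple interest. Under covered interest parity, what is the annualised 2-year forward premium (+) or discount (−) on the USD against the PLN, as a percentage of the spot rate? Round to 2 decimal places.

T = 2 years.
CIP forward (PLN per USD) = 3.921 × 1.081000/1.046800 = 4.0491030.
(F − S)/S ÷ T = (4.0491030 − 3.921)/3.921/2 = 0.016336 → 1.63%.

+1.63%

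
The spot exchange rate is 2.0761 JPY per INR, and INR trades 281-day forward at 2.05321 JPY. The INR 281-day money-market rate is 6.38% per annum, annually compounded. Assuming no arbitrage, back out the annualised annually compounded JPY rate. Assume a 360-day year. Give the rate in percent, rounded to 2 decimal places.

4.88%

T = 281/360 years.
By CIP, F/S equals the JPY-to-INR growth ratio: 2.05321/2.0761 = 0.9889745.
The INR side grows by (1 + 0.0638)^(281/360) = 1.0494596.
Hence g_JPY = 1.0378888.
r = 1.0378888^(360/281) − 1 = 0.048797 → 4.88%.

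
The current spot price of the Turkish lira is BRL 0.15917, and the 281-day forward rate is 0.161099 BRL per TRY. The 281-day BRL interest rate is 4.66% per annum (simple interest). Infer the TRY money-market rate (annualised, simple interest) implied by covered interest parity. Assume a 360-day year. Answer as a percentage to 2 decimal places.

3.07%

T = 281/360 years.
F/S = 0.161099/0.15917 = 1.0121191 = (growth of BRL) / (growth of TRY).
The BRL side grows by 1 + 0.0466×281/360 = 1.0363739.
Hence g_TRY = 1.0239644.
(1.0239644 − 1)/T = 0.030702, i.e. 3.07%.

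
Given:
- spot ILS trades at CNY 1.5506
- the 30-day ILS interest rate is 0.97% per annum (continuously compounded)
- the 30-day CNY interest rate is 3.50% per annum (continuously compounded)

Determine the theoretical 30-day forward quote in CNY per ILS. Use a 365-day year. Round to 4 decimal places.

T = 30/365 years.
Growth of 1 CNY over T: e^(0.0350×30/365) = 1.0028809.
ILS accumulates by e^(0.0097×30/365) = 1.0007976.
CIP: F = S · (grow CNY)/(grow ILS) = 1.5506 × 1.0028809/1.0007976 = 1.553828 CNY per ILS.

1.5538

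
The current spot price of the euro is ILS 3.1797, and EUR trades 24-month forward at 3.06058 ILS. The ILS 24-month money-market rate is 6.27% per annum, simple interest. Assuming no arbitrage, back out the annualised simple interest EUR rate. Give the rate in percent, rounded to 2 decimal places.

T = 2 years.
By CIP, F/S equals the ILS-to-EUR growth ratio: 3.06058/3.1797 = 0.9625373.
ILS growth factor: 1 + 0.0627×2 = 1.125400.
So the EUR growth factor = 1.1692014.
r = (1.1692014 − 1)/2 = 0.084601 → 8.46%.

8.46%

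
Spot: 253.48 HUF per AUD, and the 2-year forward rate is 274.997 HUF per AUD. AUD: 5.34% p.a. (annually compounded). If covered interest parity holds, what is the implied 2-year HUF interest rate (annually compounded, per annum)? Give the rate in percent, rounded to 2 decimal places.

T = 2 years.
CIP gives F = S · g_HUF/g_AUD, so g_HUF/g_AUD = 274.997/253.48 = 1.0848864.
The AUD side grows by (1 + 0.0534)^2 = 1.1096516.
That pins the HUF growth at 1.2038459.
Annualise: 1.2038459^(1/2) − 1 = 0.097199 = 9.72%.

9.72%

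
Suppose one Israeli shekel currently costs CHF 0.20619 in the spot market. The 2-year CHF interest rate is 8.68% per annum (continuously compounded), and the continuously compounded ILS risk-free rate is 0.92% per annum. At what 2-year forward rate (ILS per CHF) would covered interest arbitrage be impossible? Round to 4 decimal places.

4.1527

T = 2 years.
Growth of 1 CHF over T: e^(0.0868×2) = 1.1895796.
ILS growth factor: e^(0.0092×2) = 1.0185703.
CIP: F = S · (grow CHF)/(grow ILS) = 0.20619 × 1.1895796/1.0185703 = 0.2408075 CHF per ILS.
Quoted the other way: 1/0.2408075 = 4.1527 ILS per CHF.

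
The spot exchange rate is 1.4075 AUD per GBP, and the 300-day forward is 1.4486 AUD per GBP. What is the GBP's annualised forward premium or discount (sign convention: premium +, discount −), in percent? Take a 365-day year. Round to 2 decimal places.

+3.55%

T = 300/365 years.
(F − S)/S = (1.4486 − 1.4075)/1.4075 = 0.0292007.
Annualise by dividing by T: 0.0292007 / (300/365) = 0.035528 → 3.55%.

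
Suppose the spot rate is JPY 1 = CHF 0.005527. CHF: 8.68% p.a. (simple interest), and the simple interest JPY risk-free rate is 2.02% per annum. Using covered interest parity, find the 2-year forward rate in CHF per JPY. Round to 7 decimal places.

T = 2 years.
CHF growth factor: 1 + 0.0868×2 = 1.173600.
Growth of 1 JPY over T: 1 + 0.0202×2 = 1.040400.
Forward (CHF per JPY) = 0.005527 × 1.173600 / 1.040400 = 0.006234609.

0.0062346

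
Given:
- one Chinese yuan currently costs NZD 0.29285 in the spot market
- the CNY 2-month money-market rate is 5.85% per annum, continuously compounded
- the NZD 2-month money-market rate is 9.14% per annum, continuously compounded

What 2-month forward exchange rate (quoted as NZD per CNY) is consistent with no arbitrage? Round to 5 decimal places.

T = 2/12 years.
Growth of 1 NZD over T: e^(0.0914×2/12) = 1.015350.
CNY growth factor: e^(0.0585×2/12) = 1.0097977.
Forward (NZD per CNY) = 0.29285 × 1.015350 / 1.0097977 = 0.2944602.

0.29446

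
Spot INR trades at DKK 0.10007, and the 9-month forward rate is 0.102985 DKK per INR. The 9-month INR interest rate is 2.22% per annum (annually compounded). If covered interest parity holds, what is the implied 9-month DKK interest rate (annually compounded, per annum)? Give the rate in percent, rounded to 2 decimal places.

6.21%

T = 9/12 years.
By CIP, F/S equals the DKK-to-INR growth ratio: 0.102985/0.10007 = 1.0291296.
The INR side grows by (1 + 0.0222)^(9/12) = 1.0166042.
Hence g_DKK = 1.0462175.
Annualise: 1.0462175^(12/9) − 1 = 0.062093 = 6.21%.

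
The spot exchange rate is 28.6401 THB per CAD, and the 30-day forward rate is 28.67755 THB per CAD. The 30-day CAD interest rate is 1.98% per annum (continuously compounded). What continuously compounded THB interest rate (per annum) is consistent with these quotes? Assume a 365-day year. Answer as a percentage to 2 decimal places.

3.57%

T = 30/365 years.
CIP gives F = S · g_THB/g_CAD, so g_THB/g_CAD = 28.67755/28.6401 = 1.0013076.
The CAD side grows by e^(0.0198×30/365) = 1.0016287.
So the THB growth factor = 1.0029384.
r = ln(1.0029384)/(30/365) = 0.035698 → 3.57%.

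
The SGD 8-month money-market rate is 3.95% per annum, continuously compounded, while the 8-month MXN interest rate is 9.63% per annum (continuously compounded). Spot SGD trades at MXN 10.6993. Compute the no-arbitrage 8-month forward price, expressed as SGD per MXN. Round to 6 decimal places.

0.089991

T = 8/12 years.
Growth of 1 MXN over T: e^(0.0963×8/12) = 1.0663056.
SGD accumulates by e^(0.0395×8/12) = 1.0266831.
So F = 10.6993 × 1.0663056 / 1.0266831 = 11.11222 (MXN/SGD).
Quoted the other way: 1/11.11222 = 0.089991 SGD per MXN.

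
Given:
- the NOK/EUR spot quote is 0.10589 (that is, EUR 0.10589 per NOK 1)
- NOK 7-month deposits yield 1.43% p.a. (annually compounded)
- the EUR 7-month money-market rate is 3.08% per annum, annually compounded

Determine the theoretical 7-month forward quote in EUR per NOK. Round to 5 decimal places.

T = 7/12 years.
EUR growth factor: (1 + 0.0308)^(7/12) = 1.017853.
NOK accumulates by (1 + 0.0143)^(7/12) = 1.008317.
So F = 0.10589 × 1.017853 / 1.008317 = 0.1068914 (EUR/NOK).

0.10689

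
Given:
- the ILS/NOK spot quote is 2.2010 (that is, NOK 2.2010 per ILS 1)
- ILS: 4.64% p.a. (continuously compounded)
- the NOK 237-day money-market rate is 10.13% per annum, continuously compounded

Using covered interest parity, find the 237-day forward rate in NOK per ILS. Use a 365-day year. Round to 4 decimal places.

T = 237/365 years.
NOK growth factor: e^(0.1013×237/365) = 1.0679871.
ILS accumulates by e^(0.0464×237/365) = 1.0305867.
So F = 2.201 × 1.0679871 / 1.0305867 = 2.280875 (NOK/ILS).

2.2809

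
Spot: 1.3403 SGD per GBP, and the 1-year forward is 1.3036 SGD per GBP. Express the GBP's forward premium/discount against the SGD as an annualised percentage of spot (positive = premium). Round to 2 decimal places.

-2.74%

T = 1 year.
Period premium: (1.3036 − 1.3403)/1.3403 = -0.0273819.
Per annum: -0.0273819 / 1 = -0.027382 = -2.74%.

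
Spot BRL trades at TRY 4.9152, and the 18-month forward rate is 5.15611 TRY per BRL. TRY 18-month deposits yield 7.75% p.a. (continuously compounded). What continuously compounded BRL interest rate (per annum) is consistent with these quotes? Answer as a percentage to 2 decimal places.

4.56%

T = 18/12 years.
F/S = 5.15611/4.9152 = 1.0490133 = (growth of TRY) / (growth of BRL).
The TRY side grows by e^(0.0775×18/12) = 1.1232767.
So the BRL growth factor = 1.0707936.
Take logs: ln 1.0707936 / (18/12) = 0.045600, so 4.56%.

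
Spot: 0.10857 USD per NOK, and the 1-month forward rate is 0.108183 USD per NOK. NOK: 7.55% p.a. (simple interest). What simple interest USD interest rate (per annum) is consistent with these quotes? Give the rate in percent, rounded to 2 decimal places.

T = 1/12 years.
CIP gives F = S · g_USD/g_NOK, so g_USD/g_NOK = 0.108183/0.10857 = 0.9964355.
NOK growth factor: 1 + 0.0755×1/12 = 1.0062917.
So the USD growth factor = 1.0027048.
(1.0027048 − 1)/T = 0.032458, i.e. 3.25%.

3.25%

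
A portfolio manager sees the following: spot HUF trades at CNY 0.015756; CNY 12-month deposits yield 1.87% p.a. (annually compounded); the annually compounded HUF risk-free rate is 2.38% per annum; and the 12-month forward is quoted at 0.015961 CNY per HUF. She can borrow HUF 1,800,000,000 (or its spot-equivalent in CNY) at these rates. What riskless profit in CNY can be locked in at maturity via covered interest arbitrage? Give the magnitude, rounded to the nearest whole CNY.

T = 1 year.
Invest the HUF and cover forward: 1,800,000,000 × 1.023800 × 0.015961 = CNY 29,413,569.24.
Convert at spot and invest in CNY: 1,800,000,000 × 0.015756 × 1.018700 = CNY 28,891,146.96.
The quoted forward overvalues HUF, so borrow CNY, buy HUF at spot, deposit the HUF at 2.38%, and sell the proceeds forward at 0.015961.
The gap between the two covered legs is CNY 522,422.

CNY 522,422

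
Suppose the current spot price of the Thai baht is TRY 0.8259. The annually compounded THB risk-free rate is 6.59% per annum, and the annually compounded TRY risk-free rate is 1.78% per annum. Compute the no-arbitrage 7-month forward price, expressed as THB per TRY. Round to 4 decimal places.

1.2439

T = 7/12 years.
TRY accumulates by (1 + 0.0178)^(7/12) = 1.0103451.
THB growth factor: (1 + 0.0659)^(7/12) = 1.0379297.
CIP: F = S · (grow TRY)/(grow THB) = 0.8259 × 1.0103451/1.0379297 = 0.8039504 TRY per THB.
Invert for THB per TRY: 1 / 0.8039504 = 1.2439.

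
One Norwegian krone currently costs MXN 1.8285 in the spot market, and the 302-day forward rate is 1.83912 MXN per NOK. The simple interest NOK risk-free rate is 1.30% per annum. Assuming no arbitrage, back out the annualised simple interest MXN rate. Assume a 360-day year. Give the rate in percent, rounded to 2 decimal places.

2.00%

T = 302/360 years.
CIP gives F = S · g_MXN/g_NOK, so g_MXN/g_NOK = 1.83912/1.8285 = 1.0058080.
NOK growth factor: 1 + 0.0130×302/360 = 1.0109056.
That pins the MXN growth at 1.0167769.
r = (1.0167769 − 1)/(302/360) = 0.019999 → 2.00%.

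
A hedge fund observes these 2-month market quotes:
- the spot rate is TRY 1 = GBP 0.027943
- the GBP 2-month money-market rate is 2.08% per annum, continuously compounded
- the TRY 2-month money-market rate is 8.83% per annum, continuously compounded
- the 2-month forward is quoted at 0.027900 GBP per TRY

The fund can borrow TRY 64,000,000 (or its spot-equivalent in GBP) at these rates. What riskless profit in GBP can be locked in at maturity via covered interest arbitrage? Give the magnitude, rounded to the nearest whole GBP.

T = 2/12 years.
Keep in TRY, deliver into the forward: 64,000,000·1.01482549·0.027900 = GBP 1,812,072.39.
Swap to GBP now, deposit: 64,000,000·0.027943·1.003472683 = GBP 1,794,562.38.
The quoted forward overvalues TRY, so borrow GBP, buy TRY at spot, deposit the TRY at 8.83%, and sell the proceeds forward at 0.027900.
Profit = 1,812,072.39 − 1,794,562.38 = GBP 17,510.

GBP 17,510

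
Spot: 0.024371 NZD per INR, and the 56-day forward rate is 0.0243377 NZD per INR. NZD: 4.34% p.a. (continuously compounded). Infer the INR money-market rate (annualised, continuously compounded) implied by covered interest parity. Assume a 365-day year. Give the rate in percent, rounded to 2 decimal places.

T = 56/365 years.
CIP gives F = S · g_NZD/g_INR, so g_NZD/g_INR = 0.0243377/0.024371 = 0.9986336.
NZD growth factor: e^(0.0434×56/365) = 1.0066808.
So the INR growth factor = 1.0080582.
r = ln(1.0080582)/(56/365) = 0.052312 → 5.23%.

5.23%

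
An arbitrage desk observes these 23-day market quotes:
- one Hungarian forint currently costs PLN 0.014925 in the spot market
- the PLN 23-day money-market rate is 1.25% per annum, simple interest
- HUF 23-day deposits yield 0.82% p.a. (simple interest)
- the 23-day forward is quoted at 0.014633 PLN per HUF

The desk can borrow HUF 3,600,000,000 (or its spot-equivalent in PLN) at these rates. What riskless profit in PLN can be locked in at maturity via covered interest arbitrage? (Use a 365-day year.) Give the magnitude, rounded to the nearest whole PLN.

PLN 1,066,302

T = 23/365 years.
Keep in HUF, deliver into the forward: 3,600,000,000·1.0005167123·0.014633 = PLN 52,706,019.78.
Swap to PLN now, deposit: 3,600,000,000·0.014925·1.0007876712 = PLN 53,772,321.57.
The quoted forward undervalues HUF, so borrow HUF, convert to PLN at spot, deposit the PLN at 1.25%, and buy HUF forward at 0.014633 to cover the loan.
Profit = 53,772,321.57 − 52,706,019.78 = PLN 1,066,302.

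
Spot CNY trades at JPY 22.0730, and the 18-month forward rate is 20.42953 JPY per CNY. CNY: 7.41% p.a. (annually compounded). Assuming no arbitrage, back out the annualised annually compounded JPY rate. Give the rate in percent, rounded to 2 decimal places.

T = 18/12 years.
By CIP, F/S equals the JPY-to-CNY growth ratio: 20.42953/22.073 = 0.9255439.
CNY growth factor: (1 + 0.0741)^(18/12) = 1.1131843.
That pins the JPY growth at 1.0303009.
Annualise: 1.0303009^(12/18) − 1 = 0.020100 = 2.01%.

2.01%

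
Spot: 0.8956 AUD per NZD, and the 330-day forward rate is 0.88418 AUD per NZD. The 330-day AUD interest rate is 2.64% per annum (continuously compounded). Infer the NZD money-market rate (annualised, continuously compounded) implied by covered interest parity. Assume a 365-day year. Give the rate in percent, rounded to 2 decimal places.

4.06%

T = 330/365 years.
CIP gives F = S · g_AUD/g_NZD, so g_AUD/g_NZD = 0.88418/0.8956 = 0.9872488.
The AUD side grows by e^(0.0264×330/365) = 1.0241556.
Hence g_NZD = 1.0373835.
r = ln(1.0373835)/(330/365) = 0.040594 → 4.06%.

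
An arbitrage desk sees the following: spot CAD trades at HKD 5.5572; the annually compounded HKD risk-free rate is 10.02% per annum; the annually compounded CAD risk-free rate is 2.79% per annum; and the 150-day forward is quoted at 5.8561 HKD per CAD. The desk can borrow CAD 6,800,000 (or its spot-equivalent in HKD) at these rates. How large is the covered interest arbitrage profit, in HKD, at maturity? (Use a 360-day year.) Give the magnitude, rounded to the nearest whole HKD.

T = 150/360 years.
Route A — deposit CAD, sell forward: 6,800,000 × 1.0115317699 × 5.8561 = HKD 40,280,692.14.
Route B — convert at spot, deposit HKD: 6,800,000 × 5.5572 × 1.0405904845 = HKD 39,322,832.20.
The quoted forward overvalues CAD, so borrow HKD, buy CAD at spot, deposit the CAD at 2.79%, and sell the proceeds forward at 5.8561.
The gap between the two covered legs is HKD 957,860.

HKD 957,860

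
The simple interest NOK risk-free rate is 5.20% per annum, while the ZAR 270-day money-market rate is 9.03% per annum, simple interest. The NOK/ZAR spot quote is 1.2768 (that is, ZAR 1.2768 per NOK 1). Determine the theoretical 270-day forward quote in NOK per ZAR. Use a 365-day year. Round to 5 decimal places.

0.76241

T = 270/365 years.
Growth of 1 ZAR over T: 1 + 0.0903×270/365 = 1.0667973.
NOK accumulates by 1 + 0.0520×270/365 = 1.0384658.
Forward (ZAR per NOK) = 1.2768 × 1.0667973 / 1.0384658 = 1.311634.
Quoted the other way: 1/1.311634 = 0.76241 NOK per ZAR.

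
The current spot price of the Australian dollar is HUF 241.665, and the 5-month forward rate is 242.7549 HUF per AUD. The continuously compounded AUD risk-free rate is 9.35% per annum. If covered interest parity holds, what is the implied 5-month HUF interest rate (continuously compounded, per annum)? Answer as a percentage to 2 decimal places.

10.43%

T = 5/12 years.
F/S = 242.7549/241.665 = 1.0045100 = (growth of HUF) / (growth of AUD).
AUD growth factor: e^(0.0935×5/12) = 1.0397272.
So the HUF growth factor = 1.0444164.
r = ln(1.0444164)/(5/12) = 0.104300 → 10.43%.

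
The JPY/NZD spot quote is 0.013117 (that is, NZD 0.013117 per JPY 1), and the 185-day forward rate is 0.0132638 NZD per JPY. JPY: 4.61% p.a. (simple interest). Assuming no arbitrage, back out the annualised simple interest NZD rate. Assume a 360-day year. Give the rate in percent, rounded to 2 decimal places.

6.84%

T = 185/360 years.
By CIP, F/S equals the NZD-to-JPY growth ratio: 0.0132638/0.013117 = 1.0111916.
The JPY side grows by 1 + 0.0461×185/360 = 1.0236903.
So the NZD growth factor = 1.035147.
(1.035147 − 1)/T = 0.068394, i.e. 6.84%.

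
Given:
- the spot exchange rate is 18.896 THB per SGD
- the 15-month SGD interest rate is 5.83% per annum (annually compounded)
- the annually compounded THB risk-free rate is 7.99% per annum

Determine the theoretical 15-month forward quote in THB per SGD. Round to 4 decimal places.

T = 15/12 years.
Growth of 1 THB over T: (1 + 0.0799)^(15/12) = 1.10085324.
SGD growth factor: (1 + 0.0583)^(15/12) = 1.07339853.
Forward (THB per SGD) = 18.896 × 1.10085324 / 1.07339853 = 19.379310.

19.3793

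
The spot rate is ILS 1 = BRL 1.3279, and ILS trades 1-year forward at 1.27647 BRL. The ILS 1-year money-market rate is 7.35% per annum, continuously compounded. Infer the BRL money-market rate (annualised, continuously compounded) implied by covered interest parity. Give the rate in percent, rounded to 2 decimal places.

T = 1 year.
CIP gives F = S · g_BRL/g_ILS, so g_BRL/g_ILS = 1.27647/1.3279 = 0.9612697.
The ILS side grows by e^(0.0735×1) = 1.0762685.
Hence g_BRL = 1.0345843.
Take logs: ln 1.0345843 / 1 = 0.034000, so 3.40%.

3.40%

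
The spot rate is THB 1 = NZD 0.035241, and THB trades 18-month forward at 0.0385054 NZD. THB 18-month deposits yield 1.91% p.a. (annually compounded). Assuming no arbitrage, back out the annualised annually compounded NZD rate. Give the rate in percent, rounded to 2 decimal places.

T = 18/12 years.
F/S = 0.0385054/0.035241 = 1.0926307 = (growth of NZD) / (growth of THB).
THB growth factor: (1 + 0.0191)^(18/12) = 1.0287864.
Hence g_NZD = 1.1240836.
Annualise: 1.1240836^(12/18) − 1 = 0.081100 = 8.11%.

8.11%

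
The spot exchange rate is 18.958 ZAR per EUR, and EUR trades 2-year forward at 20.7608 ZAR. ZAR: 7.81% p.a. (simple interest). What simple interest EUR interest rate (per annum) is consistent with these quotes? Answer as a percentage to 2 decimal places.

2.79%

T = 2 years.
F/S = 20.7608/18.958 = 1.0950944 = (growth of ZAR) / (growth of EUR).
ZAR growth factor: 1 + 0.0781×2 = 1.156200.
Hence g_EUR = 1.0557994.
r = (1.0557994 − 1)/2 = 0.027900 → 2.79%.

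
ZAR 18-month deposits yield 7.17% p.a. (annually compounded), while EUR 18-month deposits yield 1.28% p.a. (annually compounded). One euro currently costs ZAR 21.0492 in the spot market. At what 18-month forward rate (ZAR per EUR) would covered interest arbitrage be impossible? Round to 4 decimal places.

22.9118

T = 18/12 years.
Growth of 1 ZAR over T: (1 + 0.0717)^(18/12) = 1.10945539.
EUR accumulates by (1 + 0.0128)^(18/12) = 1.01926131.
So F = 21.0492 × 1.10945539 / 1.01926131 = 22.911836 (ZAR/EUR).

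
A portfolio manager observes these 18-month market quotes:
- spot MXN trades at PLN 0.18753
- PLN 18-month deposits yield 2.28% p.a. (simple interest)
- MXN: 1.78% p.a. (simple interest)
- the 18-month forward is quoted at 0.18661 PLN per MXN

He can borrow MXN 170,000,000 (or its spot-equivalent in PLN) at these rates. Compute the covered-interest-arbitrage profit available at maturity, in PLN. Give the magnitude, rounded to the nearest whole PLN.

T = 18/12 years.
Keep in MXN, deliver into the forward: 170,000,000·1.026700·0.18661 = PLN 32,570,722.79.
Swap to PLN now, deposit: 170,000,000·0.18753·1.034200 = PLN 32,970,399.42.
The quoted forward undervalues MXN, so borrow MXN, convert to PLN at spot, deposit the PLN at 2.28%, and buy MXN forward at 0.18661 to cover the loan.
Profit = 32,970,399.42 − 32,570,722.79 = PLN 399,677.

PLN 399,677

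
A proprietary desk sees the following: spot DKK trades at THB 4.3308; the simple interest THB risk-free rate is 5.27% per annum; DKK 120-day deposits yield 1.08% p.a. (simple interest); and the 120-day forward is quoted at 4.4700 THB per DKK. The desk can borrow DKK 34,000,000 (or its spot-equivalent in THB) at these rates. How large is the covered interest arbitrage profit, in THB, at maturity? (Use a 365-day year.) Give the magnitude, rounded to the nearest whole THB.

THB 2,721,224

T = 120/365 years.
Invest the DKK and cover forward: 34,000,000 × 1.00355068493 × 4.4700 = THB 152,519,633.10.
Convert at spot and invest in THB: 34,000,000 × 4.3308 × 1.0173260274 = THB 149,798,409.02.
The quoted forward overvalues DKK, so borrow THB, buy DKK at spot, deposit the DKK at 1.08%, and sell the proceeds forward at 4.4700.
The gap between the two covered legs is THB 2,721,224.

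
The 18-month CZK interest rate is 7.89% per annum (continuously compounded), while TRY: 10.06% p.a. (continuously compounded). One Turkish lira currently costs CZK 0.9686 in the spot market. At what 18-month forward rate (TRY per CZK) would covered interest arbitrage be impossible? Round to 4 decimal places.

T = 18/12 years.
CZK accumulates by e^(0.0789×18/12) = 1.125638.
TRY accumulates by e^(0.1006×18/12) = 1.1628804.
CIP: F = S · (grow CZK)/(grow TRY) = 0.9686 × 1.125638/1.1628804 = 0.9375796 CZK per TRY.
Quoted the other way: 1/0.9375796 = 1.0666 TRY per CZK.

1.0666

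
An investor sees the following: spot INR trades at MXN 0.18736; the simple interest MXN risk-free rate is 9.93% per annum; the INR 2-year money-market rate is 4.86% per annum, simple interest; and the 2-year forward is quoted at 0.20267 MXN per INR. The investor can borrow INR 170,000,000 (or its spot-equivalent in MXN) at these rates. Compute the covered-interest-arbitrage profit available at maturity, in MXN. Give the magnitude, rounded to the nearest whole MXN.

T = 2 years.
Invest the INR and cover forward: 170,000,000 × 1.097200 × 0.20267 = MXN 37,802,819.08.
Convert at spot and invest in MXN: 170,000,000 × 0.18736 × 1.198600 = MXN 38,176,848.32.
The quoted forward undervalues INR, so borrow INR, convert to MXN at spot, deposit the MXN at 9.93%, and buy INR forward at 0.20267 to cover the loan.
The gap between the two covered legs is MXN 374,029.

MXN 374,029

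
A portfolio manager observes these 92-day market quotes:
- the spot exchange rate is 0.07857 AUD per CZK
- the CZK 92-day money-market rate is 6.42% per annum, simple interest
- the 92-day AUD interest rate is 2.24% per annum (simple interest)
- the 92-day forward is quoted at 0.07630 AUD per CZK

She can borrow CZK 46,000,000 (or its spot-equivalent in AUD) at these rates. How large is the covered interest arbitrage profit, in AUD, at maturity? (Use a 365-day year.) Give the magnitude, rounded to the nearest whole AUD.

T = 92/365 years.
Route A — deposit CZK, sell forward: 46,000,000 × 1.016181918 × 0.07630 = AUD 3,566,595.30.
Route B — convert at spot, deposit AUD: 46,000,000 × 0.07857 × 1.005646027 = AUD 3,634,625.98.
The quoted forward undervalues CZK, so borrow CZK, convert to AUD at spot, deposit the AUD at 2.24%, and buy CZK forward at 0.07630 to cover the loan.
Profit = 3,634,625.98 − 3,566,595.30 = AUD 68,031.

AUD 68,031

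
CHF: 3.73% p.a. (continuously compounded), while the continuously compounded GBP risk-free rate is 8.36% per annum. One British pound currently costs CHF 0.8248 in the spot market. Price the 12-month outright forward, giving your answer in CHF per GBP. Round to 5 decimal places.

T = 1 year.
Growth of 1 CHF over T: e^(0.0373×1) = 1.0380044.
GBP accumulates by e^(0.0836×1) = 1.0871939.
So F = 0.8248 × 1.0380044 / 1.0871939 = 0.7874824 (CHF/GBP).

0.78748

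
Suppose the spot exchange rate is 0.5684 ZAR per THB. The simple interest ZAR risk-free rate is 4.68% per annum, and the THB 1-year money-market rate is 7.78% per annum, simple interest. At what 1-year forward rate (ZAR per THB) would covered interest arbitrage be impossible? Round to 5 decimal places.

T = 1 year.
Growth of 1 ZAR over T: 1 + 0.0468×1 = 1.046800.
THB accumulates by 1 + 0.0778×1 = 1.077800.
Forward (ZAR per THB) = 0.5684 × 1.046800 / 1.077800 = 0.5520515.

0.55205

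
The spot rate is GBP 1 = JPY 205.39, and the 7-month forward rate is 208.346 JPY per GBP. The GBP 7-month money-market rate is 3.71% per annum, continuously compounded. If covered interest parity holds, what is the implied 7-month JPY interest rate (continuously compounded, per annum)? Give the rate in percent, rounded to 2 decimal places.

6.16%

T = 7/12 years.
F/S = 208.346/205.39 = 1.0143921 = (growth of JPY) / (growth of GBP).
GBP growth factor: e^(0.0371×7/12) = 1.0218775.
That pins the JPY growth at 1.0365845.
r = ln(1.0365845)/(7/12) = 0.061596 → 6.16%.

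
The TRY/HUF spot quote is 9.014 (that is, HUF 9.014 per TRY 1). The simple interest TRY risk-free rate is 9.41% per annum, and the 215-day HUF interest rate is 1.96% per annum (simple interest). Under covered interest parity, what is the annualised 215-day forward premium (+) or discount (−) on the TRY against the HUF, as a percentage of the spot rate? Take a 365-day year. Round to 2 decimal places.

T = 215/365 years.
F = S · g_HUF/g_TRY = 9.014 × 1.0115452/1.0554288 = 8.639208.
Annualised premium = (F − S)/S × (1/T) = (8.639208 − 9.014)/9.014 ÷ (215/365) = -7.06%.

-7.06%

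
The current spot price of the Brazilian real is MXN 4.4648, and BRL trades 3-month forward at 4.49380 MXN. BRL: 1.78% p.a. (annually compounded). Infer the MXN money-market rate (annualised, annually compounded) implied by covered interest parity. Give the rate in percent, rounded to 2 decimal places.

4.45%

T = 3/12 years.
CIP gives F = S · g_MXN/g_BRL, so g_MXN/g_BRL = 4.4938/4.4648 = 1.0064953.
The BRL side grows by (1 + 0.0178)^(3/12) = 1.0044206.
Hence g_MXN = 1.0109446.
r = 1.0109446^(12/3) − 1 = 0.044502 → 4.45%.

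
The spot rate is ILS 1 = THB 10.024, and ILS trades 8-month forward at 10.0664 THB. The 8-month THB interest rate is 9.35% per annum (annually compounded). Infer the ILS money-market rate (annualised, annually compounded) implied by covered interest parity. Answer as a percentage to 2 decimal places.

8.66%

T = 8/12 years.
F/S = 10.0664/10.024 = 1.0042298 = (growth of THB) / (growth of ILS).
THB growth factor: (1 + 0.0935)^(8/12) = 1.0614003.
So the ILS growth factor = 1.0569297.
r = 1.0569297^(12/8) − 1 = 0.086599 → 8.66%.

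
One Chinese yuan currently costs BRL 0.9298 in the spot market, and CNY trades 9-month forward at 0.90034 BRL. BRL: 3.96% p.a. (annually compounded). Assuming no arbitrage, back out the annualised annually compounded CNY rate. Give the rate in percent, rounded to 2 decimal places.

8.52%

T = 9/12 years.
CIP gives F = S · g_BRL/g_CNY, so g_BRL/g_CNY = 0.90034/0.9298 = 0.9683158.
The BRL side grows by (1 + 0.0396)^(9/12) = 1.0295554.
Hence g_CNY = 1.0632434.
Annualise: 1.0632434^(12/9) − 1 = 0.085201 = 8.52%.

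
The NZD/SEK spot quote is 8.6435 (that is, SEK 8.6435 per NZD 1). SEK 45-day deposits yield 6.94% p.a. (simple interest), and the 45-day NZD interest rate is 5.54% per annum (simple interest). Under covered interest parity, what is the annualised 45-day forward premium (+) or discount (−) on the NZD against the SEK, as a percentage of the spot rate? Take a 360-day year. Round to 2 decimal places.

+1.39%

T = 45/360 years.
F = S · g_SEK/g_NZD = 8.6435 × 1.008675/1.006925 = 8.6585221.
(F − S)/S ÷ T = (8.6585221 − 8.6435)/8.6435/(45/360) = 0.013904 → 1.39%.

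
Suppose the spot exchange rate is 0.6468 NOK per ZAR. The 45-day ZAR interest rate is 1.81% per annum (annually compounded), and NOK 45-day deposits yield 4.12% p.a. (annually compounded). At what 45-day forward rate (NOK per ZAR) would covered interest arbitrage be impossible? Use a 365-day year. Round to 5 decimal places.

T = 45/365 years.
NOK accumulates by (1 + 0.0412)^(45/365) = 1.004990.
Growth of 1 ZAR over T: (1 + 0.0181)^(45/365) = 1.002214.
CIP: F = S · (grow NOK)/(grow ZAR) = 0.6468 × 1.004990/1.002214 = 0.6485916 NOK per ZAR.

0.64859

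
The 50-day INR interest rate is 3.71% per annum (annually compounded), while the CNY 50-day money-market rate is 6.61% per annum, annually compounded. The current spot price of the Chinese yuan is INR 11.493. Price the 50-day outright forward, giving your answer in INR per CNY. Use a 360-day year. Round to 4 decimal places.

T = 50/360 years.
Growth of 1 INR over T: (1 + 0.0371)^(50/360) = 1.00507231.
CNY growth factor: (1 + 0.0661)^(50/360) = 1.00892951.
Forward (INR per CNY) = 11.493 × 1.00507231 / 1.00892951 = 11.449062.

11.4491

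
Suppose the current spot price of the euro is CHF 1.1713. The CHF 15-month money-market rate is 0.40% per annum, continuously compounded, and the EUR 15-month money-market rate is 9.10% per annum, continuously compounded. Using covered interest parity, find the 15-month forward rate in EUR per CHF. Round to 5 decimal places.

T = 15/12 years.
Growth of 1 CHF over T: e^(0.0040×15/12) = 1.0050125.
EUR accumulates by e^(0.0910×15/12) = 1.120472.
CIP: F = S · (grow CHF)/(grow EUR) = 1.1713 × 1.0050125/1.120472 = 1.050603 CHF per EUR.
Invert for EUR per CHF: 1 / 1.050603 = 0.95183.

0.95183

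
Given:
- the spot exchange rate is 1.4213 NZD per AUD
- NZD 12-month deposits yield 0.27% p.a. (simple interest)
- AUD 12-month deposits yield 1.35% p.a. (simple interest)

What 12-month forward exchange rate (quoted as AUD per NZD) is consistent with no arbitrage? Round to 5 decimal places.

0.71116

T = 1 year.
Growth of 1 NZD over T: 1 + 0.0027×1 = 1.002700.
Growth of 1 AUD over T: 1 + 0.0135×1 = 1.013500.
Forward (NZD per AUD) = 1.4213 × 1.002700 / 1.013500 = 1.406154.
Invert for AUD per NZD: 1 / 1.406154 = 0.71116.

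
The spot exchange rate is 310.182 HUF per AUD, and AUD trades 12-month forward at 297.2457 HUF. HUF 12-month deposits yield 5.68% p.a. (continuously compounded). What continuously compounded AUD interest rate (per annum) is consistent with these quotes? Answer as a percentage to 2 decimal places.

T = 1 year.
By CIP, F/S equals the HUF-to-AUD growth ratio: 297.2457/310.182 = 0.9582945.
HUF growth factor: e^(0.0568×1) = 1.0584441.
That pins the AUD growth at 1.1045082.
r = ln(1.1045082)/1 = 0.099400 → 9.94%.

9.94%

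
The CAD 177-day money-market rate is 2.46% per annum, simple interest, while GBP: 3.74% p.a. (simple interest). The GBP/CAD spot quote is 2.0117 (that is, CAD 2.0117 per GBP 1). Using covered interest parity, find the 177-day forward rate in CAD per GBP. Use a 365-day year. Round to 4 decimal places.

T = 177/365 years.
CAD accumulates by 1 + 0.0246×177/365 = 1.0119293.
Growth of 1 GBP over T: 1 + 0.0374×177/365 = 1.0181364.
CIP: F = S · (grow CAD)/(grow GBP) = 2.0117 × 1.0119293/1.0181364 = 1.999436 CAD per GBP.

1.9994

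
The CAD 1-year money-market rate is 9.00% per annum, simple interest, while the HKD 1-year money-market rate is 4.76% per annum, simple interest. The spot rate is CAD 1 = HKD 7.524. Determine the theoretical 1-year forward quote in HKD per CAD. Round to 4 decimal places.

7.2313

T = 1 year.
HKD growth factor: 1 + 0.0476×1 = 1.047600.
CAD growth factor: 1 + 0.0900×1 = 1.090000.
So F = 7.524 × 1.047600 / 1.090000 = 7.231323 (HKD/CAD).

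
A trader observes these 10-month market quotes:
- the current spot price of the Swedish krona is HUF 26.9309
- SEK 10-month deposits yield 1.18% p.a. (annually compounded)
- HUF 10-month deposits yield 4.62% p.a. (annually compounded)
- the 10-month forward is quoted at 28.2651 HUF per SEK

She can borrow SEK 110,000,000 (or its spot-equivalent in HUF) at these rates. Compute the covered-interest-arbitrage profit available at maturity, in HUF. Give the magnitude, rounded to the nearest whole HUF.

T = 10/12 years.
Route A — deposit SEK, sell forward: 110,000,000 × 1.009823707979 × 28.2651 = HUF 3,139,704,489.72.
Route B — convert at spot, deposit HUF: 110,000,000 × 26.9309 × 1.038354373354 = HUF 3,076,019,957.27.
The quoted forward overvalues SEK, so borrow HUF, buy SEK at spot, deposit the SEK at 1.18%, and sell the proceeds forward at 28.2651.
The gap between the two covered legs is HUF 63,684,532.

HUF 63,684,532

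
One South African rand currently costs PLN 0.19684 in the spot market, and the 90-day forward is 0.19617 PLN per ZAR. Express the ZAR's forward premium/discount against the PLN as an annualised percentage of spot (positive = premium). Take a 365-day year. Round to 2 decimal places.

-1.38%

T = 90/365 years.
ZAR trades forward at -0.34038% vs spot over the period.
Per annum: -0.0034038 / (90/365) = -0.013804 = -1.38%.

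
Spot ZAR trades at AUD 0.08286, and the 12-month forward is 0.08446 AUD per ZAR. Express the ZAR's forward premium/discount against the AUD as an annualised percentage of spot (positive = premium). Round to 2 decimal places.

T = 1 year.
Period premium: (0.08446 − 0.08286)/0.08286 = 0.0193097.
Per annum: 0.0193097 / 1 = 0.019310 = 1.93%.

+1.93%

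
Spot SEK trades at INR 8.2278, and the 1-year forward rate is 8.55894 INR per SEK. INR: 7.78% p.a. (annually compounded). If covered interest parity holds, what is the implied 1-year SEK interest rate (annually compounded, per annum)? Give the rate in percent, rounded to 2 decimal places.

T = 1 year.
F/S = 8.55894/8.2278 = 1.0402465 = (growth of INR) / (growth of SEK).
INR growth factor: (1 + 0.0778)^1 = 1.077800.
So the SEK growth factor = 1.0361006.
Annualise: 1.0361006^(1/1) − 1 = 0.036101 = 3.61%.

3.61%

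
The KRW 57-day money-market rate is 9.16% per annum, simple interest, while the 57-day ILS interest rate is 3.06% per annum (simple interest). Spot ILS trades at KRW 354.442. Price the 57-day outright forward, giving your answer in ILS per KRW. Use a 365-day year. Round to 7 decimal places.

0.0027948

T = 57/365 years.
Growth of 1 KRW over T: 1 + 0.0916×57/365 = 1.0143047.
Growth of 1 ILS over T: 1 + 0.0306×57/365 = 1.0047786.
CIP: F = S · (grow KRW)/(grow ILS) = 354.442 × 1.0143047/1.0047786 = 357.8024 KRW per ILS.
Invert for ILS per KRW: 1 / 357.8024 = 0.0027948.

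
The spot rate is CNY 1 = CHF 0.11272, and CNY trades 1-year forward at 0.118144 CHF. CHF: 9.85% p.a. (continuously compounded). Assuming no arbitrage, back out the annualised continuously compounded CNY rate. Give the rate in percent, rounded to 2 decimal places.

T = 1 year.
CIP gives F = S · g_CHF/g_CNY, so g_CHF/g_CNY = 0.118144/0.11272 = 1.0481192.
The CHF side grows by e^(0.0985×1) = 1.1035144.
That pins the CNY growth at 1.052852.
r = ln(1.052852)/1 = 0.051503 → 5.15%.

5.15%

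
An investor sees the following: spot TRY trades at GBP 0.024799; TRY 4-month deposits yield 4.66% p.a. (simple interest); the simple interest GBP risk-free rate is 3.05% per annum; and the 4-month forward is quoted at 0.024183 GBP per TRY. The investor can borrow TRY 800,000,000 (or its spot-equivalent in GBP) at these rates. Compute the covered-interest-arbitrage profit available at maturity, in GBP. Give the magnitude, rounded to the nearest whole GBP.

T = 4/12 years.
Keep in TRY, deliver into the forward: 800,000,000·1.0155333333·0.024183 = GBP 19,646,914.08.
Swap to GBP now, deposit: 800,000,000·0.024799·1.0101666667 = GBP 20,040,898.53.
The quoted forward undervalues TRY, so borrow TRY, convert to GBP at spot, deposit the GBP at 3.05%, and buy TRY forward at 0.024183 to cover the loan.
The gap between the two covered legs is GBP 393,984.

GBP 393,984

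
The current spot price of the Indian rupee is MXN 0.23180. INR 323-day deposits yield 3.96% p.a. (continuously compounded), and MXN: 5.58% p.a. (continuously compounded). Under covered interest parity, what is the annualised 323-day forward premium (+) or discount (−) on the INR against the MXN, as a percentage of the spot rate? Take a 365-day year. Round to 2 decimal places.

+1.63%

T = 323/365 years.
CIP forward (MXN per INR) = 0.2318 × 1.0506186/1.0356645 = 0.23514699.
(F − S)/S ÷ T = (0.23514699 − 0.2318)/0.2318/(323/365) = 0.016317 → 1.63%.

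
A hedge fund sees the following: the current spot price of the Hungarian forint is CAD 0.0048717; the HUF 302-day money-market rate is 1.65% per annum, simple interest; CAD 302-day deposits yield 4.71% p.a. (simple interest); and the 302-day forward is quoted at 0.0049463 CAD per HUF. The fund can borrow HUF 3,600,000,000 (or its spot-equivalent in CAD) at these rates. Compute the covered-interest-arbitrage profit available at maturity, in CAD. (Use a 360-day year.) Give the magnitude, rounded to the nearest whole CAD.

CAD 177,926

T = 302/360 years.
Route A — deposit HUF, sell forward: 3,600,000,000 × 1.0138416667 × 0.0049463 = CAD 18,053,154.13.
Route B — convert at spot, deposit CAD: 3,600,000,000 × 0.0048717 × 1.0395116667 = CAD 18,231,080.35.
The quoted forward undervalues HUF, so borrow HUF, convert to CAD at spot, deposit the CAD at 4.71%, and buy HUF forward at 0.0049463 to cover the loan.
Profit = 18,231,080.35 − 18,053,154.13 = CAD 177,926.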